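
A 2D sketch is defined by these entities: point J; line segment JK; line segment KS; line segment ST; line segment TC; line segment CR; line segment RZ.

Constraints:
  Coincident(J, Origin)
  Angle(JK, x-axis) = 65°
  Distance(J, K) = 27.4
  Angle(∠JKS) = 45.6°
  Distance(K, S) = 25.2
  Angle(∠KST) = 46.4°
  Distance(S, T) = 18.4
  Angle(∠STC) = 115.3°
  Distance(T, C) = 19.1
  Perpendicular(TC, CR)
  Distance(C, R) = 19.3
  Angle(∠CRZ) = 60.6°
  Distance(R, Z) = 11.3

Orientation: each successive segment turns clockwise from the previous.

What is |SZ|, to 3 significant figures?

17.4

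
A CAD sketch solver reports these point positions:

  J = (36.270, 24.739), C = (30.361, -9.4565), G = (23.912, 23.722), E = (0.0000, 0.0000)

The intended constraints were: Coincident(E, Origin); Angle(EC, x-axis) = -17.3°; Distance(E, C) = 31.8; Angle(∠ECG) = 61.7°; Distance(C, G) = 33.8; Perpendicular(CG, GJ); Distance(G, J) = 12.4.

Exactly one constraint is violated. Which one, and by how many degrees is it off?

Perpendicular(CG, GJ) — off by 6.30°.

E = (0.00, 0.00) ✓; EC at -17.30° ✓; |EC| = 31.80 ✓; ∠ECG = 61.70° ✓; |CG| = 33.80 ✓; ∠(CG, GJ) = 96.30° ✗; |GJ| = 12.40 ✓.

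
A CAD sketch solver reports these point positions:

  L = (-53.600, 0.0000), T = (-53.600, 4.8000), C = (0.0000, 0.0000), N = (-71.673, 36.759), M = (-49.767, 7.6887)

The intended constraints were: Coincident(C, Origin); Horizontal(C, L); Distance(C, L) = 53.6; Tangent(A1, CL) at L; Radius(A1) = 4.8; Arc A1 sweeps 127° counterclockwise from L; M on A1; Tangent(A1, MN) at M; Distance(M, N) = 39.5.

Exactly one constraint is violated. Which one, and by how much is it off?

Distance(M, N) = 39.5 — off by 3.10.

C = (0.00, 0.00) ✓; C.y = 0.00, L.y = 0.00 ✓; |CL| = 53.60 ✓; ∠(TL, LC) = 90.00° ✓; |TL| = 4.800 ✓; bearing(T→M) − bearing(T→L) = 127.0° ✓; |TM| = 4.800 ✓; ∠(TM, MN) = 90.00° ✓; |MN| = 36.40 ✗.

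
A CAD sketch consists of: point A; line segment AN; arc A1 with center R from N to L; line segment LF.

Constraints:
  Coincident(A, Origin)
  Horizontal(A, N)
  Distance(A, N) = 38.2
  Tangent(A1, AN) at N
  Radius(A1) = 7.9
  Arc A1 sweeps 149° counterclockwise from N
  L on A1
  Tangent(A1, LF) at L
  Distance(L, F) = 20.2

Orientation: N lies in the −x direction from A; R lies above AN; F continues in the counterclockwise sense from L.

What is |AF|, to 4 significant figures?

57.23

A is at the origin; A and N share the same y with |AN| = 38.2 and N on the −x side, so N = (-38.20, 0.000). Since A1 is tangent to AN there, RN ⟂ AN, so R = N + (0, 7.9) = (-38.20, 7.900). On A1, N sits at bearing -90° from R; a 149° counterclockwise sweep puts L at bearing 59°, so L = R + 7.9·(cos 59°, sin 59°) = (-34.13, 14.67). A1 meets LF tangentially, so RL is at right angles to LF, so LF runs along (−sin 59°, cos 59°); with |LF| = 20.2, F = (-51.45, 25.08). Then |AF| = |F − A| = 57.23.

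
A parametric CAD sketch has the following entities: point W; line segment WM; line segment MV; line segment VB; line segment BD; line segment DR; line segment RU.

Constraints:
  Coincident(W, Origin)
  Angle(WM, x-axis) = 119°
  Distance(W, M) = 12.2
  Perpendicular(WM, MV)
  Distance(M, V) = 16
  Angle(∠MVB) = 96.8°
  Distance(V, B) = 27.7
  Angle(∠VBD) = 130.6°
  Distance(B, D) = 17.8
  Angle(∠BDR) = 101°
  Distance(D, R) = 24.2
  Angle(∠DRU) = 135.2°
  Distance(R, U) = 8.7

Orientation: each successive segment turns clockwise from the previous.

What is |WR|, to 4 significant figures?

20.65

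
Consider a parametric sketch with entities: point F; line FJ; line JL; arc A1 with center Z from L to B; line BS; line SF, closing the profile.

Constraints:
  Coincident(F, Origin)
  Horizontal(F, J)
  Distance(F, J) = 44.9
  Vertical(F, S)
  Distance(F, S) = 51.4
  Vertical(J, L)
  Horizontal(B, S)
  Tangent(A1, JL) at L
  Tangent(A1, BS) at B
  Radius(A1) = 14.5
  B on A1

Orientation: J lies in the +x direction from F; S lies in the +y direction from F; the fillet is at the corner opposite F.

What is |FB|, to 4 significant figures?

59.72

The virtual corner opposite F is at (44.90, 51.40). Tangency of A1 to JL means the radius ZL is perpendicular to JL and the tangent condition forces ZB to be normal to BS, with radius 14.5, so the center Z sits 14.5 in from both sides at Z = (30.40, 36.90). That places the tangent points at L = (44.90, 36.90) on JL and B = (30.40, 51.40) on BS. Then |FB| = |B − F| = 59.72.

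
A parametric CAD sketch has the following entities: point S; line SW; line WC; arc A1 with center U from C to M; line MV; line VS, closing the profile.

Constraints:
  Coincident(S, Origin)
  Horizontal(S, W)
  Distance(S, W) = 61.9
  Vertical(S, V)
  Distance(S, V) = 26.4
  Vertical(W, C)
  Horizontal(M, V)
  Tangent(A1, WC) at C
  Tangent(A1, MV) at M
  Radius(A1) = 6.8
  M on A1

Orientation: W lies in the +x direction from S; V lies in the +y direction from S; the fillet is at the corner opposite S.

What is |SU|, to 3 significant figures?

58.5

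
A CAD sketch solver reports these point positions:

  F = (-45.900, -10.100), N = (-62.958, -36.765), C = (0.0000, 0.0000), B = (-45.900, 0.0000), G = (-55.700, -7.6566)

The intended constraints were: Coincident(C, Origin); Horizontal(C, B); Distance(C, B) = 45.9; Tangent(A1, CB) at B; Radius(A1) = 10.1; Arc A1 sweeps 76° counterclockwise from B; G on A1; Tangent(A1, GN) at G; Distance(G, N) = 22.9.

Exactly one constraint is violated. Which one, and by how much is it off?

Distance(G, N) = 22.9 — off by 7.10.

C = (0.00, 0.00) ✓; C.y = 0.00, B.y = 0.00 ✓; |CB| = 45.90 ✓; ∠(FB, BC) = 90.00° ✓; |FB| = 10.10 ✓; bearing(F→G) − bearing(F→B) = 76.00° ✓; |FG| = 10.10 ✓; ∠(FG, GN) = 90.00° ✓; |GN| = 30.00 ✗.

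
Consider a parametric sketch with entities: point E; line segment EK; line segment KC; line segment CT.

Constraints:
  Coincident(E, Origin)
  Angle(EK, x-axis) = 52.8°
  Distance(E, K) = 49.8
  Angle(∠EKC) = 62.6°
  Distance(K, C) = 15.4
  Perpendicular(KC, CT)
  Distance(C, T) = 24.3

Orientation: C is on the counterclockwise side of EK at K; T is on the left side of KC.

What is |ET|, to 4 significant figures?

21.29

E is at the origin; EK runs at 52.8° with length 49.8, so K = 49.8·(cos 52.8°, sin 52.8°) = (30.11, 39.67). ∠EKC = 62.6°, so KC runs at 52.8° + (180° − 62.6°) = 170.2° from the x-axis; with |KC| = 15.4, C = K + 15.4·(cos 170.2°, sin 170.2°) = (14.93, 42.29). The perpendicularity gives CT at right angles to KC; with |CT| = 24.3 on the left of KC, T = C + 24.3·(-0.1702, -0.9854) = (10.80, 18.34). Then |ET| = |T − E| = 21.29.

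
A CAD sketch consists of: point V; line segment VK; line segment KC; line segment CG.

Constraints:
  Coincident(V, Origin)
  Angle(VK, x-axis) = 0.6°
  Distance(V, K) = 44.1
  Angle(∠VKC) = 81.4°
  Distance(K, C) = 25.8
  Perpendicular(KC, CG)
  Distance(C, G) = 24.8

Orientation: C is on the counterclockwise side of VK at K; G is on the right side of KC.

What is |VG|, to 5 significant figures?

71.049

V is at the origin; VK runs at 0.6° with length 44.1, so K = 44.1·(cos 0.6°, sin 0.6°) = (44.098, 0.46181). ∠VKC = 81.4°, so KC runs at 0.6° + (180° − 81.4°) = 99.200° from the x-axis; with |KC| = 25.8, C = K + 25.8·(cos 99.200°, sin 99.200°) = (39.973, 25.930). KC ⟂ CG; with |CG| = 24.8 on the right of KC, G = C + 24.8·(0.98714, 0.15988) = (64.454, 29.895). Then |VG| = |G − V| = 71.049.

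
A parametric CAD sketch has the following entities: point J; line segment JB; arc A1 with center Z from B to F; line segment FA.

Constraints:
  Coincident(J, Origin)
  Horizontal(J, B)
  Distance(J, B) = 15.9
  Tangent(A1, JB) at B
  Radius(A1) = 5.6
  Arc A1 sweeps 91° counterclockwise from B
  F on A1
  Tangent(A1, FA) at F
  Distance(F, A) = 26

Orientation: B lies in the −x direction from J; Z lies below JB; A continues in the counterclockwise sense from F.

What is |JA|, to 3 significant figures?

38.0

On A1, B sits at bearing 90° from Z; a 91° counterclockwise sweep puts F at bearing 181°, so F = Z + 5.6·(cos 181°, sin 181°) = (-21.5, -5.70). Since A1 is tangent to FA there, ZF ⟂ FA, so FA runs along (−sin 181°, cos 181°); with |FA| = 26.0, A = (-21.0, -31.7). Then |JA| = |A − J| = 38.0.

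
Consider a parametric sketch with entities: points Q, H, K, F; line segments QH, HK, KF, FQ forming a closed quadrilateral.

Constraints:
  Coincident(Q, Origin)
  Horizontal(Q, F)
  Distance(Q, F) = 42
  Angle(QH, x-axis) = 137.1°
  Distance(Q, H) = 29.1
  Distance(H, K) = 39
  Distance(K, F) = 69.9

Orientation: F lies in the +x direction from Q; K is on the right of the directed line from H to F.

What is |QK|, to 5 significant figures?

31.611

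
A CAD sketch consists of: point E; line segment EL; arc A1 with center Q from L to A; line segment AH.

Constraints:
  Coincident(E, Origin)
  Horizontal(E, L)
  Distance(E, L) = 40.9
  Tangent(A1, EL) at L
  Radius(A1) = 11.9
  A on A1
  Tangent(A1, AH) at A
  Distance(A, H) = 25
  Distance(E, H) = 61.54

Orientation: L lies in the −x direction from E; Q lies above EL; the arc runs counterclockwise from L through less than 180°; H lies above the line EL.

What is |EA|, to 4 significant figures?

37.31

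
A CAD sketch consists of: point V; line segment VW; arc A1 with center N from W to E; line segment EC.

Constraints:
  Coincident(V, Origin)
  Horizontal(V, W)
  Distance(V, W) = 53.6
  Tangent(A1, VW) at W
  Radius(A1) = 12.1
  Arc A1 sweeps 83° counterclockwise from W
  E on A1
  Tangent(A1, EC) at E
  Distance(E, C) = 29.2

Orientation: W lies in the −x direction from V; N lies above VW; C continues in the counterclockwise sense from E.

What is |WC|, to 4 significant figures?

42.56

V is at the origin; VW is horizontal with |VW| = 53.6 and W on the −x side, so W = (-53.60, 0.000). A1 meets VW tangentially, so NW is at right angles to VW, so N = W + (0, 12.1) = (-53.60, 12.10). On A1, W sits at bearing -90° from N; an 83° counterclockwise sweep puts E at bearing -7°, so E = N + 12.1·(cos -7°, sin -7°) = (-41.59, 10.63). Since A1 is tangent to EC there, NE ⟂ EC, so EC runs along (−sin -7°, cos -7°); with |EC| = 29.2, C = (-38.03, 39.61). Then |WC| = |C − W| = 42.56.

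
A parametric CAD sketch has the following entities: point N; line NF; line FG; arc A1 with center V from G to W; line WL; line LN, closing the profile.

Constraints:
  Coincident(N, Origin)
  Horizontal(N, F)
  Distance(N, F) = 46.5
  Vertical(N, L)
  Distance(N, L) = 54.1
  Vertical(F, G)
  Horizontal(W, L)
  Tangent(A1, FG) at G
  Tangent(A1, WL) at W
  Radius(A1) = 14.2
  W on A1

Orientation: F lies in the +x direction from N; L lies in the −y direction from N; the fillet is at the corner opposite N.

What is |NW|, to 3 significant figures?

63.0

N is at the origin; N and F share the same y with |NF| = 46.5 and F on the +x side, so F = (46.5, 0.00). N and L share the same x with |NL| = 54.1 and L on the −y side, so L = (0.00, -54.1). The virtual corner opposite N is at (46.5, -54.1). A1 meets FG tangentially, so VG is at right angles to FG and since A1 is tangent to WL there, VW ⟂ WL, with radius 14.2, so the center V sits 14.2 in from both sides at V = (32.3, -39.9). That places the tangent points at G = (46.5, -39.9) on FG and W = (32.3, -54.1) on WL. Then |NW| = |W − N| = 63.0.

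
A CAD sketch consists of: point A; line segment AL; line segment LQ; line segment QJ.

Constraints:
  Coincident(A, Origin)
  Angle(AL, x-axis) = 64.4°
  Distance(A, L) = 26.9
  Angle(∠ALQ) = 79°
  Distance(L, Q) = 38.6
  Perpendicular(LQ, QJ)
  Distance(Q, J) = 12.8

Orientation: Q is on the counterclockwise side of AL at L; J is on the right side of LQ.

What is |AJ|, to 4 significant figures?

51.55

A is at the origin; AL runs at 64.4° with length 26.9, so L = 26.9·(cos 64.4°, sin 64.4°) = (11.62, 24.26). ∠ALQ = 79.0°, so LQ runs at 64.4° + (180° − 79.0°) = 165.4° from the x-axis; with |LQ| = 38.6, Q = L + 38.6·(cos 165.4°, sin 165.4°) = (-25.73, 33.99). LQ is perpendicular to QJ; with |QJ| = 12.8 on the right of LQ, J = Q + 12.8·(0.2521, 0.9677) = (-22.50, 46.38). Then |AJ| = |J − A| = 51.55.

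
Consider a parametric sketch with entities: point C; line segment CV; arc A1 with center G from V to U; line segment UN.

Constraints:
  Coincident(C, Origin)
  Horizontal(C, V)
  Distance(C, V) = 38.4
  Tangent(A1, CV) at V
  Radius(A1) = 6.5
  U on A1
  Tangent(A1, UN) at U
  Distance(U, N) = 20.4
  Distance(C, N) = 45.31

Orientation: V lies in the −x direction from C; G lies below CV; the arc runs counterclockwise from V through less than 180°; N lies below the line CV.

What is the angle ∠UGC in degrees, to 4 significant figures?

165.0°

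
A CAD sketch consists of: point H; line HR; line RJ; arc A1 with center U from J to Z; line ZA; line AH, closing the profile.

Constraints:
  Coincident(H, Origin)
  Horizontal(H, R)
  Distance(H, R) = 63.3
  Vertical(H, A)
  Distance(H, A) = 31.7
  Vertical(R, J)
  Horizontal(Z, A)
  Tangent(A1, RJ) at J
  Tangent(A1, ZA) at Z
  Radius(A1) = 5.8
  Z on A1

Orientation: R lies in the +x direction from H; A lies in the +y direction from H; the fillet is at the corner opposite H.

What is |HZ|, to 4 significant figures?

65.66

The virtual corner opposite H is at (63.30, 31.70). The tangent condition forces UJ to be normal to RJ and since A1 is tangent to ZA there, UZ ⟂ ZA, with radius 5.8, so the center U sits 5.8 in from both sides at U = (57.50, 25.90). That places the tangent points at J = (63.30, 25.90) on RJ and Z = (57.50, 31.70) on ZA. Then |HZ| = |Z − H| = 65.66.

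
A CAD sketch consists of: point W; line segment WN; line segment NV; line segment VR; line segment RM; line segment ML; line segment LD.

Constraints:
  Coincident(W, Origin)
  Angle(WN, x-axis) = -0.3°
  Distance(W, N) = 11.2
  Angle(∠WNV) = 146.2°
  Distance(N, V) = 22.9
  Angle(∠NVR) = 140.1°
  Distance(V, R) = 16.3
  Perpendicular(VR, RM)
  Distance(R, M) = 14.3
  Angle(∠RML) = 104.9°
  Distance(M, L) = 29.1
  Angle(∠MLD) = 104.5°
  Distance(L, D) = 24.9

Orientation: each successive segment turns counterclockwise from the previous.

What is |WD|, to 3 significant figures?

25.6

W is at the origin; WN runs at -0.3° with length 11.2, so N = (11.2, -0.0586). ∠WNV = 146.2° gives NV at 33.5° from the x-axis; with |NV| = 22.9, V = (30.3, 12.6). ∠NVR = 140.1° gives VR at 73.4° from the x-axis; with |VR| = 16.3, R = (35.0, 28.2). VR ⟂ RM, so RM runs at 163°; with |RM| = 14.3, M = (21.2, 32.3). ∠RML = 104.9° gives ML at -122° from the x-axis; with |ML| = 29.1, L = (6.04, 7.47). ∠MLD = 104.5° gives LD at -46.0° from the x-axis; with |LD| = 24.9, D = (23.3, -10.4). Then |WD| = |D − W| = 25.6.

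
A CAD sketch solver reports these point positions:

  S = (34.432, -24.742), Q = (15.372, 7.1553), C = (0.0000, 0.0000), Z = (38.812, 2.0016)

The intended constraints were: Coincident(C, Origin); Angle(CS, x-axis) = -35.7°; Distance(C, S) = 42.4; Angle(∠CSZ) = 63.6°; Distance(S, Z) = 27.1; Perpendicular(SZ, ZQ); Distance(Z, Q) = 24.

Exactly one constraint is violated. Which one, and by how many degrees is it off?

Perpendicular(SZ, ZQ) — off by 3.10°.

C = (0.00, 0.00) ✓; CS at -35.70° ✓; |CS| = 42.40 ✓; ∠CSZ = 63.60° ✓; |SZ| = 27.10 ✓; ∠(SZ, ZQ) = 86.90° ✗; |ZQ| = 24.00 ✓.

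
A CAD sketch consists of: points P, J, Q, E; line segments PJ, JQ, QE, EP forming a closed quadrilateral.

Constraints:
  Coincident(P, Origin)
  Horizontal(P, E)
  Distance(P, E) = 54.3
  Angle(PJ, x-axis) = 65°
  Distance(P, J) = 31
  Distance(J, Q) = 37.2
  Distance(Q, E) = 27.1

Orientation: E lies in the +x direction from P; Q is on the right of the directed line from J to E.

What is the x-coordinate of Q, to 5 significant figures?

27.882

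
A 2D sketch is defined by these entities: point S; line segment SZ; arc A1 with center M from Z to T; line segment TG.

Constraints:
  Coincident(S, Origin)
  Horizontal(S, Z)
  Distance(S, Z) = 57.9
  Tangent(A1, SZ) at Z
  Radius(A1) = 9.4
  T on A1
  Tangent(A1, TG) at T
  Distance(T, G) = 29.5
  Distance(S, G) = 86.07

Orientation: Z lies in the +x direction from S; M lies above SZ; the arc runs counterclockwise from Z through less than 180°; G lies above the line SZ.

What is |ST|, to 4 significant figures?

66.30

S is at the origin; S and Z share the same y with |SZ| = 57.9 and Z on the +x side, so Z = (57.90, 0.000). The tangent condition forces MZ to be normal to SZ, so M = Z + (0, 9.4) = (57.90, 9.400). Since MT ⟂ TG (tangency), |MG| = √(9.4² + 29.5²) = 30.96 regardless of where T sits on A1. So G lies on both circle(S, 86.07) and circle(M, 30.96); the above-SZ intersection is G = (80.43, 30.63). T is the foot of the tangent from G: T = (66.12, 4.838).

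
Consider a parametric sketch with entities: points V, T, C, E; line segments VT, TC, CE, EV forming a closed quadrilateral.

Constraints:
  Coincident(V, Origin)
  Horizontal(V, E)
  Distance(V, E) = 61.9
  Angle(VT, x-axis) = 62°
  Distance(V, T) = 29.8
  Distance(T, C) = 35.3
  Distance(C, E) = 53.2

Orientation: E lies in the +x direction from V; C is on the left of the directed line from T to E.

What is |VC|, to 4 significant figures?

63.90

V is at the origin; V and E share the same y with |VE| = 61.9 and E in +x, so E = (61.9, 0). VT runs at 62.0° with |VT| = 29.8, so T = (13.99, 26.31). C is determined by |TC| = 35.3 and |CE| = 53.2 together: it lies at the intersection of circle(T, 35.3) and circle(E, 53.2). With |TE| = 54.66, the foot of the radical line on TE is 12.84 from T and the perpendicular offset is √(35.3² − 12.84²) = 32.88. Taking the left-of-TE solution: C = (41.07, 48.95).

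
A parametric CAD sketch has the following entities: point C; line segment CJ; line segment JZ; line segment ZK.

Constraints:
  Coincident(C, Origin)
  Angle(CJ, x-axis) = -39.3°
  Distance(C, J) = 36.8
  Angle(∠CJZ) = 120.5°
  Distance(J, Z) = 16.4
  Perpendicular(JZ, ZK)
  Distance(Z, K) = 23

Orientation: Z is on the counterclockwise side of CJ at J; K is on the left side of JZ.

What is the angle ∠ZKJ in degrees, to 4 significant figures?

35.49°

C is at the origin; CJ runs at -39.3° with length 36.8, so J = 36.8·(cos -39.3°, sin -39.3°) = (28.48, -23.31). ∠CJZ = 120.5°, so JZ runs at -39.3° + (180° − 120.5°) = 20.20° from the x-axis; with |JZ| = 16.4, Z = J + 16.4·(cos 20.20°, sin 20.20°) = (43.87, -17.65). JZ is perpendicular to ZK; with |ZK| = 23.0 on the left of JZ, K = Z + 23.0·(-0.3453, 0.9385) = (35.93, 3.940). Then cos ∠ZKJ = KZ·KJ / (|KZ||KJ|), giving 35.49°.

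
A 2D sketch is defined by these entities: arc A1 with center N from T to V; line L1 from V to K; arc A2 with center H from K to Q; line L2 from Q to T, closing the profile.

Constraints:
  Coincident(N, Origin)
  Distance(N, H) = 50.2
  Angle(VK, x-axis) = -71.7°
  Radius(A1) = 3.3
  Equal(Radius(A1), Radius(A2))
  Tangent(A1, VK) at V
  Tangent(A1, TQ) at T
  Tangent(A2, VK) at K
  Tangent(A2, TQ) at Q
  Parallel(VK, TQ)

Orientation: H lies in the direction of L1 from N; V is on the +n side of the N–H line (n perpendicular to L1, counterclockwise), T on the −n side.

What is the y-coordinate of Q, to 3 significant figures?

-48.7

The slot axis is L1's direction at -71.7°, so u = (cos -71.7°, sin -71.7°) = (0.314, -0.949) and n = (−sin -71.7°, cos -71.7°) = (0.949, 0.314). N is at the origin and H lies 50.2 along u from N, so H = 50.2·u = (15.8, -47.7). Tangency of A1 to both parallel lines with radius 3.3 puts V and T at N ± 3.3·n: V = (3.13, 1.04), T = (-3.13, -1.04). Equal radii place K and Q the same way about H: K = H + 3.3·n = (18.9, -46.6), Q = H − 3.3·n = (12.6, -48.7). So Q.y = -48.7.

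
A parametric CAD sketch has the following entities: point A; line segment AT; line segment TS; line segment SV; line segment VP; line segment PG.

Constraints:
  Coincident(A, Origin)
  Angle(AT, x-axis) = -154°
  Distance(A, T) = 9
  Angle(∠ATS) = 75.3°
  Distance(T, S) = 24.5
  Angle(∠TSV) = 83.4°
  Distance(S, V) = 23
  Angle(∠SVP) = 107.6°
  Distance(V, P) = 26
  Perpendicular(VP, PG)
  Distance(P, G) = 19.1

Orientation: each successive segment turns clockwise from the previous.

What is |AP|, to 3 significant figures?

20.0

A is at the origin; AT runs at -154.0° with length 9.0, so T = (-8.09, -3.95). ∠ATS = 75.3° gives TS at 101° from the x-axis; with |TS| = 24.5, S = (-12.9, 20.1). ∠TSV = 83.4° gives SV at 4.70° from the x-axis; with |SV| = 23.0, V = (10.0, 22.0). ∠SVP = 107.6° gives VP at -67.7° from the x-axis; with |VP| = 26.0, P = (19.9, -2.09). Then |AP| = |P − A| = 20.0.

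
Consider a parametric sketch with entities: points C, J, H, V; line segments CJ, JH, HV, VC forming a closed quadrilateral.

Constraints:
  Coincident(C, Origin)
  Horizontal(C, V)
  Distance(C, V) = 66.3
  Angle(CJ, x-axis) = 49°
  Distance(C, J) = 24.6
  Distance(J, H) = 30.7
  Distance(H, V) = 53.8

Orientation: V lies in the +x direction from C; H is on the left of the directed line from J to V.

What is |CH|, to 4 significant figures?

55.26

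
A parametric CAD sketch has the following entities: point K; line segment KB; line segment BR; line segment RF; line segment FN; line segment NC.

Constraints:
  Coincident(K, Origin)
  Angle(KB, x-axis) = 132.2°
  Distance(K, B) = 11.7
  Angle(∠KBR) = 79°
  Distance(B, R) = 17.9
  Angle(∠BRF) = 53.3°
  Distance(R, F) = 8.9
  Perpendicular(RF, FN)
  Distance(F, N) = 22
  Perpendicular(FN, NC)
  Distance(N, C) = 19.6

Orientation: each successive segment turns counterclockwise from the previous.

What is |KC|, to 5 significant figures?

33.505

K is at the origin; KB runs at 132.2° with length 11.7, so B = (-7.8591, 8.6674). ∠KBR = 79.0° gives BR at -126.80° from the x-axis; with |BR| = 17.9, R = (-18.582, -5.6657). ∠BRF = 53.3° gives RF at -0.10000° from the x-axis; with |RF| = 8.9, F = (-9.6817, -5.6812). RF ⟂ FN, so FN runs at 89.900°; with |FN| = 22.0, N = (-9.6433, 16.319). FN ⟂ NC, so NC runs at 179.90°; with |NC| = 19.6, C = (-29.243, 16.353). Then |KC| = |C − K| = 33.505.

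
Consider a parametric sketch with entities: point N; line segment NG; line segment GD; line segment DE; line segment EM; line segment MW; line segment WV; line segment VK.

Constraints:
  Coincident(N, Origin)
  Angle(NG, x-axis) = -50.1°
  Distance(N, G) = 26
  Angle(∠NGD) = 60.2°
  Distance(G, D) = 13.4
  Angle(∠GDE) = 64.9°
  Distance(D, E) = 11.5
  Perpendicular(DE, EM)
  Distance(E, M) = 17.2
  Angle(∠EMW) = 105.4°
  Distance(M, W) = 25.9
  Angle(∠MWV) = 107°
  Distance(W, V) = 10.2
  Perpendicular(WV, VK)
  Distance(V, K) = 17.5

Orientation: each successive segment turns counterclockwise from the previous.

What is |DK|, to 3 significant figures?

7.37

N is at the origin; NG runs at -50.1° with length 26.0, so G = (16.7, -19.9). ∠NGD = 60.2° gives GD at 69.7° from the x-axis; with |GD| = 13.4, D = (21.3, -7.38). ∠GDE = 64.9° gives DE at -175° from the x-axis; with |DE| = 11.5, E = (9.87, -8.34). DE ⟂ EM, so EM runs at -85.2°; with |EM| = 17.2, M = (11.3, -25.5). ∠EMW = 105.4° gives MW at -10.6° from the x-axis; with |MW| = 25.9, W = (36.8, -30.2). ∠MWV = 107.0° gives WV at 62.4° from the x-axis; with |WV| = 10.2, V = (41.5, -21.2). WV ⟂ VK, so VK runs at 152°; with |VK| = 17.5, K = (26.0, -13.1). Then |DK| = |K − D| = 7.37.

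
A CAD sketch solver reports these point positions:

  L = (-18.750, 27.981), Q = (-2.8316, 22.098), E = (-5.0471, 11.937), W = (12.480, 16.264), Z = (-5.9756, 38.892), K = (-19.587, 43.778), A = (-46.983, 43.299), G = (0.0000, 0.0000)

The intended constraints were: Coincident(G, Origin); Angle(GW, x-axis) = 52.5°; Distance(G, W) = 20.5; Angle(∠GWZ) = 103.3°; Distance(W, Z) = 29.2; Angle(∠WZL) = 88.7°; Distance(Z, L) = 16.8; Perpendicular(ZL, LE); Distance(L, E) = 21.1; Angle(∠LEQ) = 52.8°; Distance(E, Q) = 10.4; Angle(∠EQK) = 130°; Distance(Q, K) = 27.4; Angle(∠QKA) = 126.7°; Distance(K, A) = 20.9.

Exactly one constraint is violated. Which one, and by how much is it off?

Distance(K, A) = 20.9 — off by 6.50.

G = (0.00, 0.00) ✓; GW at 52.50° ✓; |GW| = 20.50 ✓; ∠GWZ = 103.3° ✓; |WZ| = 29.20 ✓; ∠WZL = 88.70° ✓; |ZL| = 16.80 ✓; ∠(ZL, LE) = 90.00° ✓; |LE| = 21.10 ✓; ∠LEQ = 52.80° ✓; |EQ| = 10.40 ✓; ∠EQK = 130.0° ✓; |QK| = 27.40 ✓; ∠QKA = 126.7° ✓; |KA| = 27.40 ✗.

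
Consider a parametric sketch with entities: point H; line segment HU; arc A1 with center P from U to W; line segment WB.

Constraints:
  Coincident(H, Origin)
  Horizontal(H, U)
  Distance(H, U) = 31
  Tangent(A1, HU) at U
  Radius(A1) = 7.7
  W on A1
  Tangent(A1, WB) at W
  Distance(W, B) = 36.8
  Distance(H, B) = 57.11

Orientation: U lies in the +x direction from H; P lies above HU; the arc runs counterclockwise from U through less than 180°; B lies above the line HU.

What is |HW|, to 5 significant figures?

39.576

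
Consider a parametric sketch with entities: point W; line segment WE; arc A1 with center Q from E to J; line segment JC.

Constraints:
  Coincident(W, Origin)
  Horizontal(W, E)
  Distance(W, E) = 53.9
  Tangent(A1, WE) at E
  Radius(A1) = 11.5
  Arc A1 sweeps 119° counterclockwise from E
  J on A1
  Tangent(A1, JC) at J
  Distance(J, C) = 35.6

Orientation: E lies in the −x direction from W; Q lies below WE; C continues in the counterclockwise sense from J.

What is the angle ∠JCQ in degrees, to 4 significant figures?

17.90°

On A1, E sits at bearing 90° from Q; a 119° counterclockwise sweep puts J at bearing 209°, so J = Q + 11.5·(cos 209°, sin 209°) = (-63.96, -17.08). A1 meets JC tangentially, so QJ is at right angles to JC, so JC runs along (−sin 209°, cos 209°); with |JC| = 35.6, C = (-46.70, -48.21). Then cos ∠JCQ = CJ·CQ / (|CJ||CQ|), giving 17.90°.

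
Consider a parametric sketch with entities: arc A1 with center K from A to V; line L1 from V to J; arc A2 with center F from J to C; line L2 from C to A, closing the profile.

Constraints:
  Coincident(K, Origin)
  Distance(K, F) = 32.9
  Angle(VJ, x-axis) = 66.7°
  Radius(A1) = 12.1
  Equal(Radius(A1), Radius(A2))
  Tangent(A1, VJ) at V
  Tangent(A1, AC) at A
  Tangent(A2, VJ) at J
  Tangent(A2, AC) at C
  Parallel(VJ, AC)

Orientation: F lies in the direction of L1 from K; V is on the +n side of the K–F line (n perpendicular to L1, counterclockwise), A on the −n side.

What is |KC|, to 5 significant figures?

35.055

The slot axis is L1's direction at 66.7°, so u = (cos 66.7°, sin 66.7°) = (0.39555, 0.91845) and n = (−sin 66.7°, cos 66.7°) = (-0.91845, 0.39555). K is at the origin and F lies 32.9 along u from K, so F = 32.9·u = (13.013, 30.217). Tangency of A1 to both parallel lines with radius 12.1 puts V and A at K ± 12.1·n: V = (-11.113, 4.7861), A = (11.113, -4.7861). Equal radii place J and C the same way about F: J = F + 12.1·n = (1.9002, 35.003), C = F − 12.1·n = (24.127, 25.431). Then |KC| = |C − K| = 35.055.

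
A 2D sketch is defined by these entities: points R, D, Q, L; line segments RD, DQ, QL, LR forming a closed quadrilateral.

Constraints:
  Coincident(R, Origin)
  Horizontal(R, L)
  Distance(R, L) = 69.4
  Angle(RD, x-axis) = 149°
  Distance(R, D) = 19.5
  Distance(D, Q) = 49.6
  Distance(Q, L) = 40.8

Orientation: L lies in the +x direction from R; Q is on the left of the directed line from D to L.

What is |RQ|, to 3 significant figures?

36.6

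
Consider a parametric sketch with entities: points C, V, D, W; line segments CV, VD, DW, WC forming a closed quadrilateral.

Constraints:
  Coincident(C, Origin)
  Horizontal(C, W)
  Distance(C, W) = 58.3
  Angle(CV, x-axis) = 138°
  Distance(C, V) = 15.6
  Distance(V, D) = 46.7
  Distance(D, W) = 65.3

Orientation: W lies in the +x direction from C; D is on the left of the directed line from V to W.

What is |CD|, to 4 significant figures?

51.09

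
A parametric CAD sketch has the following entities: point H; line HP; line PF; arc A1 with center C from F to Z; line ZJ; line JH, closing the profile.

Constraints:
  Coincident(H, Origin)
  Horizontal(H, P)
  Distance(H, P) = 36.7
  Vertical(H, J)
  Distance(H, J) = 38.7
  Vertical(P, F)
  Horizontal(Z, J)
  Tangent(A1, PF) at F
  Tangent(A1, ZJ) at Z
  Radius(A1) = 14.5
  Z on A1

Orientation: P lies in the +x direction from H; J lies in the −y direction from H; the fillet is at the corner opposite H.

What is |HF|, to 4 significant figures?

43.96

H is at the origin; HP is horizontal with |HP| = 36.7 and P on the +x side, so P = (36.70, 0.000). HJ is vertical with |HJ| = 38.7 and J on the −y side, so J = (0.000, -38.70). The virtual corner opposite H is at (36.70, -38.70). Tangency of A1 to PF means the radius CF is perpendicular to PF and A1 meets ZJ tangentially, so CZ is at right angles to ZJ, with radius 14.5, so the center C sits 14.5 in from both sides at C = (22.20, -24.20). That places the tangent points at F = (36.70, -24.20) on PF and Z = (22.20, -38.70) on ZJ. Then |HF| = |F − H| = 43.96.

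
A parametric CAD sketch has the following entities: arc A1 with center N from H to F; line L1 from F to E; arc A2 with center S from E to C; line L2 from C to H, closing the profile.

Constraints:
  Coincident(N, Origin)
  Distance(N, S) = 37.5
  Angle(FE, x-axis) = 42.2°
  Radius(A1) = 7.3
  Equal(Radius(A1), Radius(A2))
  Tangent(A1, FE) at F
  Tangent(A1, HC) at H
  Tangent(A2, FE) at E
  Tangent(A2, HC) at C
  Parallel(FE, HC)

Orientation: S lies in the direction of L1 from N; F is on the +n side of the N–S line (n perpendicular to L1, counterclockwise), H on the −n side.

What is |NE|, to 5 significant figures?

38.204

The slot axis is L1's direction at 42.2°, so u = (cos 42.2°, sin 42.2°) = (0.74080, 0.67172) and n = (−sin 42.2°, cos 42.2°) = (-0.67172, 0.74080). N is at the origin and S lies 37.5 along u from N, so S = 37.5·u = (27.780, 25.190). Tangency of A1 to both parallel lines with radius 7.3 puts F and H at N ± 7.3·n: F = (-4.9036, 5.4079), H = (4.9036, -5.4079). Equal radii place E and C the same way about S: E = S + 7.3·n = (22.877, 30.597), C = S − 7.3·n = (32.684, 19.782). Then |NE| = |E − N| = 38.204.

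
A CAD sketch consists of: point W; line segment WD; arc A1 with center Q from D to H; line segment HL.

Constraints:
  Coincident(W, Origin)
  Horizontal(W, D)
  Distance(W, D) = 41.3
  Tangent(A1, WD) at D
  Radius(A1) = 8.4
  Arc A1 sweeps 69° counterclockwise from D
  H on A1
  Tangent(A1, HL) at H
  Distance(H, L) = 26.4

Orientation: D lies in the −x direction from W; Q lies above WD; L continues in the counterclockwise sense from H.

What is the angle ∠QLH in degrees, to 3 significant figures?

17.7°

On A1, D sits at bearing -90° from Q; a 69° counterclockwise sweep puts H at bearing -21°, so H = Q + 8.4·(cos -21°, sin -21°) = (-33.5, 5.39). A1 meets HL tangentially, so QH is at right angles to HL, so HL runs along (−sin -21°, cos -21°); with |HL| = 26.4, L = (-24.0, 30.0). Then cos ∠QLH = LQ·LH / (|LQ||LH|), giving 17.7°.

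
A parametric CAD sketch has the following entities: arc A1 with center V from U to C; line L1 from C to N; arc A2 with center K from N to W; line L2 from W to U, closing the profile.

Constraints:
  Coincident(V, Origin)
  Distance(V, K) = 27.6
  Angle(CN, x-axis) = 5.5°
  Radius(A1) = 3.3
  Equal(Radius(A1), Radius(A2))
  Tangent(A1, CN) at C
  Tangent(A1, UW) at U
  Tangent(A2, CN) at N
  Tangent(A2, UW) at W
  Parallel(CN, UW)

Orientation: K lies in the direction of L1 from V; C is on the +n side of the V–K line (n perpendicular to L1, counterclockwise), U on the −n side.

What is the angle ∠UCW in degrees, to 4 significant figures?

76.55°

Tangency of A1 to both parallel lines with radius 3.3 puts C and U at V ± 3.3·n: C = (-0.3163, 3.285), U = (0.3163, -3.285). Equal radii place N and W the same way about K: N = K + 3.3·n = (27.16, 5.930), W = K − 3.3·n = (27.79, -0.6395). Then cos ∠UCW = CU·CW / (|CU||CW|), giving 76.55°.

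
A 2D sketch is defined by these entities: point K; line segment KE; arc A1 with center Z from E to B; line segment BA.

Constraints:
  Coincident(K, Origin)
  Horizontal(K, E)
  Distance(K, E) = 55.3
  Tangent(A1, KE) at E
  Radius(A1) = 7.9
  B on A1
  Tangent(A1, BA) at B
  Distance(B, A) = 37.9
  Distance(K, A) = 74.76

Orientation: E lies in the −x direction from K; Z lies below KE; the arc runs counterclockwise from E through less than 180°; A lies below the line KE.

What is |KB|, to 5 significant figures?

63.760

K is at the origin; KE is horizontal with |KE| = 55.3 and E on the −x side, so E = (-55.300, 0.0000). The tangent condition forces ZE to be normal to KE, so Z = E + (0, -7.9) = (-55.300, -7.9000). Since ZB ⟂ BA (tangency), |ZA| = √(7.9² + 37.9²) = 38.715 regardless of where B sits on A1. So A lies on both circle(K, 74.76) and circle(Z, 38.715); the below-KE intersection is A = (-58.557, -46.477). B is the foot of the tangent from A: B = (-63.142, -8.8557).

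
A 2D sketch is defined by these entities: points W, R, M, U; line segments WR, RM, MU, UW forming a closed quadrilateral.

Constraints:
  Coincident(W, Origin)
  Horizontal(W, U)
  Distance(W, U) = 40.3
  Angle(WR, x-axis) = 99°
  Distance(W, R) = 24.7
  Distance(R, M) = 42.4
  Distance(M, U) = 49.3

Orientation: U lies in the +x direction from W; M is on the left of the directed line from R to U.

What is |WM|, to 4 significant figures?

57.54

Checks: |RM| = 42.40 ✓; |MU| = 49.30 ✓.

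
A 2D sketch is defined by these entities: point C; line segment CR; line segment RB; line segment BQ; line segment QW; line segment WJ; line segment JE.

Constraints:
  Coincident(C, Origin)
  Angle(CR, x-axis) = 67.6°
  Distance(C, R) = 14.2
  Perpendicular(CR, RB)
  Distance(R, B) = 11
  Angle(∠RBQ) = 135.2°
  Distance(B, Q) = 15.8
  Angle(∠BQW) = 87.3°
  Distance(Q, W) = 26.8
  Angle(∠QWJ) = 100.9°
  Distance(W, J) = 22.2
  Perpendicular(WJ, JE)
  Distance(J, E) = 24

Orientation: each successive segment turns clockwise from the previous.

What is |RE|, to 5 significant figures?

3.4328

C is at the origin; CR runs at 67.6° with length 14.2, so R = (5.4112, 13.129). CR ⟂ RB, so RB runs at -22.400°; with |RB| = 11.0, B = (15.581, 8.9368). ∠RBQ = 135.2° gives BQ at -67.200° from the x-axis; with |BQ| = 15.8, Q = (21.704, -5.6287). ∠BQW = 87.3° gives QW at -159.90° from the x-axis; with |QW| = 26.8, W = (-3.4638, -14.839). ∠QWJ = 100.9° gives WJ at 121.00° from the x-axis; with |WJ| = 22.2, J = (-14.898, 4.1904). WJ ⟂ JE, so JE runs at 31.000°; with |JE| = 24.0, E = (5.6744, 16.551). Then |RE| = |E − R| = 3.4328.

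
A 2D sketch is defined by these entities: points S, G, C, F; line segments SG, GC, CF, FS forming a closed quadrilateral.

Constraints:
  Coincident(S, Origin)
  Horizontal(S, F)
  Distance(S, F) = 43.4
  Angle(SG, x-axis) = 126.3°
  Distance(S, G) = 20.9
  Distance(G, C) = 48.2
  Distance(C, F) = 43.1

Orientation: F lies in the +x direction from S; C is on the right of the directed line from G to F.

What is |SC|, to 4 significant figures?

27.82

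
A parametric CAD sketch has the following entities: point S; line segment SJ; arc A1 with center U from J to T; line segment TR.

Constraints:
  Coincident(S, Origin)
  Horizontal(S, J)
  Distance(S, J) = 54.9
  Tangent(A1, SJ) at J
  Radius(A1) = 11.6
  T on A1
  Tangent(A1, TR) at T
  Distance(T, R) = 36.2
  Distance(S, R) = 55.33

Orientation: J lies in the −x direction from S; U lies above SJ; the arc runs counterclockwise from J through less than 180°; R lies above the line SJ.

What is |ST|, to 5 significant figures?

44.536

S is at the origin; S and J share the same y with |SJ| = 54.9 and J on the −x side, so J = (-54.900, 0.0000). A1 meets SJ tangentially, so UJ is at right angles to SJ, so U = J + (0, 11.6) = (-54.900, 11.600). Since UT ⟂ TR (tangency), |UR| = √(11.6² + 36.2²) = 38.013 regardless of where T sits on A1. So R lies on both circle(S, 55.33) and circle(U, 38.013); the above-SJ intersection is R = (-34.208, 43.488). T is the foot of the tangent from R: T = (-43.706, 8.5564).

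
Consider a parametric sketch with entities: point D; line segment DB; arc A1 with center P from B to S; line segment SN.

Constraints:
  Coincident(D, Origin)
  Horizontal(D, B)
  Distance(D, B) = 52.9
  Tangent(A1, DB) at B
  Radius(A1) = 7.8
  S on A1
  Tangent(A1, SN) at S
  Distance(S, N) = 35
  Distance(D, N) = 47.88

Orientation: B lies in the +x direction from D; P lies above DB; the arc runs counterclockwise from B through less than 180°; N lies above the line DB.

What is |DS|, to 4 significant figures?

59.54

D is at the origin; D and B share the same y with |DB| = 52.9 and B on the +x side, so B = (52.90, 0.000). A1 meets DB tangentially, so PB is at right angles to DB, so P = B + (0, 7.8) = (52.90, 7.800). Since PS ⟂ SN (tangency), |PN| = √(7.8² + 35.0²) = 35.86 regardless of where S sits on A1. So N lies on both circle(D, 47.88) and circle(P, 35.86); the above-DB intersection is N = (31.18, 36.33). S is the foot of the tangent from N: S = (57.93, 13.76).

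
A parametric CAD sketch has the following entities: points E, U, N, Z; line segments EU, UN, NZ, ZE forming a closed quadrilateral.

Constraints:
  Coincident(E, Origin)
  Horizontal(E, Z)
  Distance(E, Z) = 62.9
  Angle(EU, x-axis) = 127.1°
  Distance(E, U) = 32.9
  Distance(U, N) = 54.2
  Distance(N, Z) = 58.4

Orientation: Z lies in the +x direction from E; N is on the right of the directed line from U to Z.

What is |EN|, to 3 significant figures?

21.8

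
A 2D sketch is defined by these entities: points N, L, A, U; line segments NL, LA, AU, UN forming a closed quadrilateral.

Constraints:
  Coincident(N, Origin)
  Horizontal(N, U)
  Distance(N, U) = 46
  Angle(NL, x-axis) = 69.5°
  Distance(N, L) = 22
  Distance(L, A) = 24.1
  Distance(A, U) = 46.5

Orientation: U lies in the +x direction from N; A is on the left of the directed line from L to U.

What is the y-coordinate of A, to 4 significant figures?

39.91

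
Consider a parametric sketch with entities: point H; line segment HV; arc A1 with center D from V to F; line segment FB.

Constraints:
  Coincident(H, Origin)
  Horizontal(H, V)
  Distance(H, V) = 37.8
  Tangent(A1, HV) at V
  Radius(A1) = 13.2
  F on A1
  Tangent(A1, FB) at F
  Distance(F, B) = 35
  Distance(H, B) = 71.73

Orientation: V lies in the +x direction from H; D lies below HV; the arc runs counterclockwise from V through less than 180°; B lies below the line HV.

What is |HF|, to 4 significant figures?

36.78

Checks: |DF| = 13.20 ✓; ∠(DF, FB) = 90.00° ✓; |FB| = 35.00 ✓; |HB| = 71.73 ✓.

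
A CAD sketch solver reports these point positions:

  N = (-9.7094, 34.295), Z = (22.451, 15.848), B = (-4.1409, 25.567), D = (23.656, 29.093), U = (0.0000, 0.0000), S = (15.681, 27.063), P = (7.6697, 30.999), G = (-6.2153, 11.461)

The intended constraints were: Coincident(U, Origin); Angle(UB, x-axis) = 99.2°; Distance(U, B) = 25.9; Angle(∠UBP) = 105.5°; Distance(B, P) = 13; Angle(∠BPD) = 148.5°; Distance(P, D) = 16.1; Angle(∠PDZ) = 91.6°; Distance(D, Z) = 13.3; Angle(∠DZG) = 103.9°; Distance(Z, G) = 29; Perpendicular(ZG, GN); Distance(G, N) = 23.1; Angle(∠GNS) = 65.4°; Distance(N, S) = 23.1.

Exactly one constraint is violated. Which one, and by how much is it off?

Distance(N, S) = 23.1 — off by 3.30.

U = (0.00, 0.00) ✓; UB at 99.20° ✓; |UB| = 25.90 ✓; ∠UBP = 105.5° ✓; |BP| = 13.00 ✓; ∠BPD = 148.5° ✓; |PD| = 16.10 ✓; ∠PDZ = 91.60° ✓; |DZ| = 13.30 ✓; ∠DZG = 103.9° ✓; |ZG| = 29.00 ✓; ∠(ZG, GN) = 90.00° ✓; |GN| = 23.10 ✓; ∠GNS = 65.40° ✓; |NS| = 26.40 ✗.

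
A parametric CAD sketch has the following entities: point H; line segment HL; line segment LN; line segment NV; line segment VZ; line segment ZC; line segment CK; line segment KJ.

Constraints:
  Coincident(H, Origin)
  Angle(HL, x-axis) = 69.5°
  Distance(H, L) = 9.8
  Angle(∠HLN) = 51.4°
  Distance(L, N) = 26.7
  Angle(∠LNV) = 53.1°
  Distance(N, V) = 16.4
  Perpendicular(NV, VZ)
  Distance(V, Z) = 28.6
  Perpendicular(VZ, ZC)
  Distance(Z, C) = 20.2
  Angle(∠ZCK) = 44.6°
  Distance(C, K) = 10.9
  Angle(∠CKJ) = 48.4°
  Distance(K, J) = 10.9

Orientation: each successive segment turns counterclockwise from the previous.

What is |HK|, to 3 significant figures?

17.1

VZ ⟂ ZC, so ZC runs at 145°; with |ZC| = 20.2, C = (-8.66, 26.5). ∠ZCK = 44.6° gives CK at -79.6° from the x-axis; with |CK| = 10.9, K = (-6.69, 15.8). Then |HK| = |K − H| = 17.1.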